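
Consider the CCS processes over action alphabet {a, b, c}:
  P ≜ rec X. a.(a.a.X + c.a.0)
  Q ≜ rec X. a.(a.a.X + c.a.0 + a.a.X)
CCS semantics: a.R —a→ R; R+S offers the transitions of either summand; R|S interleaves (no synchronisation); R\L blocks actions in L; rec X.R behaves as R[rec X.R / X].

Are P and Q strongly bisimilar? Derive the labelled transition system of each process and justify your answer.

P's transition system — 5 states:
  p0 = rec X. a.(a.a.X + c.a.0) | ··a··> p1
  p1 = a.a.(rec X. a.(a.a.X + c.a.0)) + c.a.0 | ··a··> p2, ··c··> p3
  p2 = a.(rec X. a.(a.a.X + c.a.0)) | ··a··> p0
  p3 = a.0 | ··a··> p4
  p4 = 0 | stopped
Q's transition system — 5 states:
  q0 = rec X. a.(a.a.X + c.a.0 + a.a.X) | ··a··> q1
  q1 = a.a.(rec X. a.(a.a.X + c.a.0 + a.a.X)) + c.a.0 + a.a.(rec X. a.(a.a.X + c.a.0 + a.a.X)) | ··a··> q2, ··c··> q3
  q2 = a.(rec X. a.(a.a.X + c.a.0 + a.a.X)) | ··a··> q0
  q3 = a.0 | ··a··> q4
  q4 = 0 | stopped
Partition-refinement fixed point:
  B0 = {p0, q0}
  B1 = {p1, q1}
  B2 = {p3, q3}
  B3 = {p4, q4}
  B4 = {p2, q2}
p0 ∈ B0, q0 ∈ B0 → same block

bisimilar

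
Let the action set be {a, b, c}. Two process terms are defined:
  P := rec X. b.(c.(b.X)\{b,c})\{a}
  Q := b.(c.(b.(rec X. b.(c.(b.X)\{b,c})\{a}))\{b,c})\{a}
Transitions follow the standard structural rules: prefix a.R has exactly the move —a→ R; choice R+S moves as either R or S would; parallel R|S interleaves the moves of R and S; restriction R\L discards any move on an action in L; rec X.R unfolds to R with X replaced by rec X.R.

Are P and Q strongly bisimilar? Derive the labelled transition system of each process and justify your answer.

Reachable graph of P (3 states):
  s0 = rec X. b.(c.(b.X)\{b,c})\{a} → --b--▸ s1
  s1 = (c.(b.(rec X. b.(c.(b.X)\{b,c})\{a}))\{b,c})\{a} → --c--▸ s2
  s2 = (b.(rec X. b.(c.(b.X)\{b,c})\{a}))\{b,c}\{a} → ∅
Reachable graph of Q (3 states):
  t0 = b.(c.(b.(rec X. b.(c.(b.X)\{b,c})\{a}))\{b,c})\{a} → --b--▸ t1
  t1 = (c.(b.(rec X. b.(c.(b.X)\{b,c})\{a}))\{b,c})\{a} → --c--▸ t2
  t2 = (b.(rec X. b.(c.(b.X)\{b,c})\{a}))\{b,c}\{a} → ∅
Partition-refinement fixed point:
  B0 = {s0, t0}
  B1 = {s1, t1}
  B2 = {s2, t2}
s0 ∈ B0, t0 ∈ B0 → same block

bisimilar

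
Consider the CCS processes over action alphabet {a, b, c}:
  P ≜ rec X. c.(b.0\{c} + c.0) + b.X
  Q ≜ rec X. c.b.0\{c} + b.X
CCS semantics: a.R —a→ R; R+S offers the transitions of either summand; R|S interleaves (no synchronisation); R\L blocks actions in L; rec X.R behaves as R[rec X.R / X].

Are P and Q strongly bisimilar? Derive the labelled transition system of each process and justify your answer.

LTS(P): 4 reachable states
  m0 = rec X. c.(b.0\{c} + c.0) + b.X | --b--▸ m0, --c--▸ m1
  m1 = b.0\{c} + c.0 | --b--▸ m2, --c--▸ m3
  m2 = 0\{c} | (no moves)
  m3 = 0 | (no moves)
LTS(Q): 3 reachable states
  n0 = rec X. c.b.0\{c} + b.X | --b--▸ n0, --c--▸ n1
  n1 = b.0\{c} | --b--▸ n2
  n2 = 0\{c} | (no moves)
Partition-refinement fixed point:
  B0 = {m0}
  B1 = {m1}
  B2 = {m2, m3, n2}
  B3 = {n0}
  B4 = {n1}
m0 ∈ B0, n0 ∈ B3 → different blocks

NO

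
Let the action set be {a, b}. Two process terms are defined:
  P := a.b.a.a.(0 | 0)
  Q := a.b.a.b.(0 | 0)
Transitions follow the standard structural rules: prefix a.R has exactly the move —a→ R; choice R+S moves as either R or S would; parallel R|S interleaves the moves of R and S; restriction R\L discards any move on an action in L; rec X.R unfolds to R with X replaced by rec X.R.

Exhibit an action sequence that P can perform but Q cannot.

P's transition system — 5 states:
  p0 = a.b.a.a.(0 | 0) → =a=> p1
  p1 = b.a.a.(0 | 0) → =b=> p2
  p2 = a.a.(0 | 0) → =a=> p3
  p3 = a.(0 | 0) → =a=> p4
  p4 = 0 | 0 → stopped
Q's transition system — 5 states:
  q0 = a.b.a.b.(0 | 0) → =a=> q1
  q1 = b.a.b.(0 | 0) → =b=> q2
  q2 = a.b.(0 | 0) → =a=> q3
  q3 = b.(0 | 0) → =b=> q4
  q4 = 0 | 0 → stopped
Executing abaa from P (initial set {p0}):
  [1] a ⇒ {p1}
  [2] b ⇒ {p2}
  [3] a ⇒ {p3}
  [4] a ⇒ {p4}
  — P admits the full trace.
Executing abaa from Q (initial set {q0}):
  [1] a ⇒ {q1}
  [2] b ⇒ {q2}
  [3] a ⇒ {q3}
  [4] a ⇒ ∅  — Q cannot continue

abaa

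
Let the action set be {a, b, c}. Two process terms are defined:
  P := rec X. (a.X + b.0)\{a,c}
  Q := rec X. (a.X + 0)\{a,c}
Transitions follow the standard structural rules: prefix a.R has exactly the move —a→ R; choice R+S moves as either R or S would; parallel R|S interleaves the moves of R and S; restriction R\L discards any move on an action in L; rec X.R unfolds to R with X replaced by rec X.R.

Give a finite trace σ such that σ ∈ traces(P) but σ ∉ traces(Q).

LTS(P): 2 reachable states
  m0 = rec X. (a.X + b.0)\{a,c} → —b→ m1
  m1 = 0\{a,c} → stopped
LTS(Q): 1 reachable states
  n0 = rec X. (a.X + 0)\{a,c} → stopped
Executing b from P (initial set {m0}):
  step 1 (b): {m1}
  ✓ P
Executing b from Q (initial set {n0}):
  step 1 (b): ∅  — Q cannot continue

b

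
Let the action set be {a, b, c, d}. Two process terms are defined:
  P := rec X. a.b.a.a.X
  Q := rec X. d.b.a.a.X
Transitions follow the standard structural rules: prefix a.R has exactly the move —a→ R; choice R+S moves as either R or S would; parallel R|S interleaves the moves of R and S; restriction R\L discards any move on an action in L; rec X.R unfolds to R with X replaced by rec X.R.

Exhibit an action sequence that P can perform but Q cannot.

a

P's transition system — 4 states:
  u0 = rec X. a.b.a.a.X has moves ··a··> u1
  u1 = b.a.a.(rec X. a.b.a.a.X) has moves ··b··> u2
  u2 = a.a.(rec X. a.b.a.a.X) has moves ··a··> u3
  u3 = a.(rec X. a.b.a.a.X) has moves ··a··> u0
Q's transition system — 4 states:
  v0 = rec X. d.b.a.a.X has moves ··d··> v1
  v1 = b.a.a.(rec X. d.b.a.a.X) has moves ··b··> v2
  v2 = a.a.(rec X. d.b.a.a.X) has moves ··a··> v3
  v3 = a.(rec X. d.b.a.a.X) has moves ··a··> v0
Executing a from P (initial set {u0}):
  after a @ step 1: {u1}
  ✓ P
Executing a from Q (initial set {v0}):
  after a @ step 1: ∅  — Q cannot continue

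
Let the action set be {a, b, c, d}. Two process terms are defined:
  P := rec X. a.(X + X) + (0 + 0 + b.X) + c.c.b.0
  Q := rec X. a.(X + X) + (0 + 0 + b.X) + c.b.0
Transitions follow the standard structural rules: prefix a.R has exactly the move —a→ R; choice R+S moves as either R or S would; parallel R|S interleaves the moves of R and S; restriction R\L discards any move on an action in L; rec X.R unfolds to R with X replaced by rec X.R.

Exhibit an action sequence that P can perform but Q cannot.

Reachable graph of P (5 states):
  s0 = rec X. a.(X + X) + (0 + 0 + b.X) + c.c.b.0 :: -a-> s1, -b-> s0, -c-> s2
  s1 = (rec X. a.(X + X) + (0 + 0 + b.X) + c.c.b.0) + (rec X. a.(X + X) + (0 + 0 + b.X) + c.c.b.0) :: -a-> s1, -b-> s0, -c-> s2
  s2 = c.b.0 :: -c-> s3
  s3 = b.0 :: -b-> s4
  s4 = 0 :: (no moves)
Reachable graph of Q (4 states):
  t0 = rec X. a.(X + X) + (0 + 0 + b.X) + c.b.0 :: -a-> t1, -b-> t0, -c-> t2
  t1 = (rec X. a.(X + X) + (0 + 0 + b.X) + c.b.0) + (rec X. a.(X + X) + (0 + 0 + b.X) + c.b.0) :: -a-> t1, -b-> t0, -c-> t2
  t2 = b.0 :: -b-> t3
  t3 = 0 :: (no moves)
Run σ = ⟨cc⟩ on P: start {s0}
  [1] c ⇒ {s2}
  [2] c ⇒ {s3}
  — P admits the full trace.
Run σ = ⟨cc⟩ on Q: start {t0}
  [1] c ⇒ {t2}
  [2] c ⇒ ∅ (Q stuck)

cc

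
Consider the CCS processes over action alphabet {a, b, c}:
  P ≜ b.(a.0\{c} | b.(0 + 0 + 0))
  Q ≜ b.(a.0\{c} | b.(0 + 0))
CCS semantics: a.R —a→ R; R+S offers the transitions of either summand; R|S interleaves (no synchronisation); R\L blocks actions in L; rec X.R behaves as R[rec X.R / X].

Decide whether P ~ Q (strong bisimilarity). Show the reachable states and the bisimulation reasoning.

YES

P's transition system — 5 states:
  p0 = b.(a.0\{c} | b.(0 + 0 + 0)) | =b=> p1
  p1 = a.0\{c} | b.(0 + 0 + 0) | =a=> p2, =b=> p3
  p2 = 0\{c} | b.(0 + 0 + 0) | =b=> p4
  p3 = a.0\{c} | (0 + 0 + 0) | =a=> p4
  p4 = 0\{c} | (0 + 0 + 0) | deadlocked
Q's transition system — 5 states:
  q0 = b.(a.0\{c} | b.(0 + 0)) | =b=> q1
  q1 = a.0\{c} | b.(0 + 0) | =a=> q2, =b=> q3
  q2 = 0\{c} | b.(0 + 0) | =b=> q4
  q3 = a.0\{c} | (0 + 0) | =a=> q4
  q4 = 0\{c} | (0 + 0) | deadlocked
Bisimilarity quotient blocks:
  B0 = {p0, q0}
  B1 = {p1, q1}
  B2 = {p3, q3}
  B3 = {p4, q4}
  B4 = {p2, q2}
p0 ∈ B0, q0 ∈ B0 → same block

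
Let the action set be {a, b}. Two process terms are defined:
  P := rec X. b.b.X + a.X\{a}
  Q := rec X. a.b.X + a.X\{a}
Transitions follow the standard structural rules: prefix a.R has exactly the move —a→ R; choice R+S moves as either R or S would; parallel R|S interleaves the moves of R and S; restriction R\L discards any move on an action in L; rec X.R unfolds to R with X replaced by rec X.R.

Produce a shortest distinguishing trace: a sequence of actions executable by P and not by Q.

LTS(P): 4 reachable states
  u0 = rec X. b.b.X + a.X\{a} has moves —a→ u1, —b→ u2
  u1 = (rec X. b.b.X + a.X\{a})\{a} has moves —b→ u3
  u2 = b.(rec X. b.b.X + a.X\{a}) has moves —b→ u0
  u3 = (b.(rec X. b.b.X + a.X\{a}))\{a} has moves —b→ u1
LTS(Q): 3 reachable states
  v0 = rec X. a.b.X + a.X\{a} has moves —a→ v1, —a→ v2
  v1 = (rec X. a.b.X + a.X\{a})\{a} has moves deadlocked
  v2 = b.(rec X. a.b.X + a.X\{a}) has moves —b→ v0
Run σ = ⟨b⟩ on P: start {u0}
  [1] b ⇒ {u2}
  — P admits the full trace.
Run σ = ⟨b⟩ on Q: start {v0}
  [1] b ⇒ ∅ (Q stuck)

b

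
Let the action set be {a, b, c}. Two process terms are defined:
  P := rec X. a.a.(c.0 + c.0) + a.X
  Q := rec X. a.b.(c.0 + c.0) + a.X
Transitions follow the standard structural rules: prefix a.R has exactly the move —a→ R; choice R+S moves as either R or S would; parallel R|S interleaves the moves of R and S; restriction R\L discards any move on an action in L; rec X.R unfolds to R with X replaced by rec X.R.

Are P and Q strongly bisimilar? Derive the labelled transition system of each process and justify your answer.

LTS(P): 4 reachable states
  m0 = rec X. a.a.(c.0 + c.0) + a.X :: -a-> m0, -a-> m1
  m1 = a.(c.0 + c.0) :: -a-> m2
  m2 = c.0 + c.0 :: -c-> m3
  m3 = 0 :: ·
LTS(Q): 4 reachable states
  n0 = rec X. a.b.(c.0 + c.0) + a.X :: -a-> n0, -a-> n1
  n1 = b.(c.0 + c.0) :: -b-> n2
  n2 = c.0 + c.0 :: -c-> n3
  n3 = 0 :: ·
Bisimilarity quotient blocks:
  B0 = {m0}
  B1 = {m1}
  B2 = {m2, n2}
  B3 = {m3, n3}
  B4 = {n0}
  B5 = {n1}
m0 ∈ B0, n0 ∈ B4 → different blocks

P ≁ Q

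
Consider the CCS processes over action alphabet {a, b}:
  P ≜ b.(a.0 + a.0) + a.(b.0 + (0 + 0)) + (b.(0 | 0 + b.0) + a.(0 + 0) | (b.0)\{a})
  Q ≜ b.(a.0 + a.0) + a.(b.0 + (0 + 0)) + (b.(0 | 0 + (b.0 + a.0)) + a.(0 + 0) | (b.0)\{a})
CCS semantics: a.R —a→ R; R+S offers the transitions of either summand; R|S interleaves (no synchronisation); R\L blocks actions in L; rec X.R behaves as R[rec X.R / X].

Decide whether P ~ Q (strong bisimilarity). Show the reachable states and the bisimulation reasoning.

Reachable graph of P (8 states):
  s0 = b.(a.0 + a.0) + a.(b.0 + (0 + 0)) + (b.(0 | 0 + b.0) + a.(0 + 0) | (b.0)\{a}) has moves ··a··> s1, ··a··> s2, ··b··> s3, ··b··> s4, ··b··> s5
  s1 = (0 + 0) | (b.0)\{a} has moves ··b··> s6
  s2 = b.0 + (0 + 0) has moves ··b··> s7
  s3 = 0 | 0 + b.0 has moves ··b··> s7
  s4 = a.(0 + 0) | 0\{a} has moves ··a··> s6
  s5 = a.0 + a.0 has moves ··a··> s7
  s6 = (0 + 0) | 0\{a} has moves ·
  s7 = 0 has moves ·
Reachable graph of Q (8 states):
  t0 = b.(a.0 + a.0) + a.(b.0 + (0 + 0)) + (b.(0 | 0 + (b.0 + a.0)) + a.(0 + 0) | (b.0)\{a}) has moves ··a··> t1, ··a··> t2, ··b··> t3, ··b··> t4, ··b··> t5
  t1 = (0 + 0) | (b.0)\{a} has moves ··b··> t6
  t2 = b.0 + (0 + 0) has moves ··b··> t7
  t3 = 0 | 0 + (b.0 + a.0) has moves ··a··> t7, ··b··> t7
  t4 = a.(0 + 0) | 0\{a} has moves ··a··> t6
  t5 = a.0 + a.0 has moves ··a··> t7
  t6 = (0 + 0) | 0\{a} has moves ·
  t7 = 0 has moves ·
Bisimilarity quotient blocks:
  B0 = {s0}
  B1 = {s1, s2, s3, t1, t2}
  B2 = {s6, s7, t6, t7}
  B3 = {s4, s5, t4, t5}
  B4 = {t0}
  B5 = {t3}
s0 ∈ B0, t0 ∈ B4 → different blocks

NO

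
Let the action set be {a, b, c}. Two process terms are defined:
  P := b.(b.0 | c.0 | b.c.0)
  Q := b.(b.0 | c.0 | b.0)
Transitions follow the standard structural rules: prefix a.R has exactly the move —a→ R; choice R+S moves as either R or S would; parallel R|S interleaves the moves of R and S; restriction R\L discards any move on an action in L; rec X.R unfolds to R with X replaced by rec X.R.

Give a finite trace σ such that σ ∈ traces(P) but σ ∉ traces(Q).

LTS(P): 13 reachable states
  p0 = b.(b.0 | c.0 | b.c.0) | —b→ p1
  p1 = b.0 | c.0 | b.c.0 | —b→ p2, —b→ p3, —c→ p4
  p2 = 0 | c.0 | b.c.0 | —b→ p5, —c→ p6
  p3 = b.0 | c.0 | c.0 | —b→ p5, —c→ p7, —c→ p8
  p4 = b.0 | 0 | b.c.0 | —b→ p6, —b→ p7
  p5 = 0 | c.0 | c.0 | —c→ p10, —c→ p9
  p6 = 0 | 0 | b.c.0 | —b→ p9
  p7 = b.0 | 0 | c.0 | —b→ p9, —c→ p11
  p8 = b.0 | c.0 | 0 | —b→ p10, —c→ p11
  p9 = 0 | 0 | c.0 | —c→ p12
  p10 = 0 | c.0 | 0 | —c→ p12
  p11 = b.0 | 0 | 0 | —b→ p12
  p12 = 0 | 0 | 0 | stopped
LTS(Q): 9 reachable states
  q0 = b.(b.0 | c.0 | b.0) | —b→ q1
  q1 = b.0 | c.0 | b.0 | —b→ q2, —b→ q3, —c→ q4
  q2 = 0 | c.0 | b.0 | —b→ q5, —c→ q6
  q3 = b.0 | c.0 | 0 | —b→ q5, —c→ q7
  q4 = b.0 | 0 | b.0 | —b→ q6, —b→ q7
  q5 = 0 | c.0 | 0 | —c→ q8
  q6 = 0 | 0 | b.0 | —b→ q8
  q7 = b.0 | 0 | 0 | —b→ q8
  q8 = 0 | 0 | 0 | stopped
Run σ = ⟨bbcc⟩ on P: start {p0}
  [1] b ⇒ {p1}
  [2] b ⇒ {p2, p3}
  [3] c ⇒ {p6, p7, p8}
  [4] c ⇒ {p11}
  ✓ P
Run σ = ⟨bbcc⟩ on Q: start {q0}
  [1] b ⇒ {q1}
  [2] b ⇒ {q2, q3}
  [3] c ⇒ {q6, q7}
  [4] c ⇒ no successor for Q

bbcc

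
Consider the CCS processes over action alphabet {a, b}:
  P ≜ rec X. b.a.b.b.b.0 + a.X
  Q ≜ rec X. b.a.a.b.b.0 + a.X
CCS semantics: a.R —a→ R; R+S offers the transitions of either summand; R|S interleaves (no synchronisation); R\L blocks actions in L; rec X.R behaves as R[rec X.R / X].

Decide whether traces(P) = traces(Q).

P's transition system — 6 states:
  u0 = rec X. b.a.b.b.b.0 + a.X | -a-> u0, -b-> u1
  u1 = a.b.b.b.0 | -a-> u2
  u2 = b.b.b.0 | -b-> u3
  u3 = b.b.0 | -b-> u4
  u4 = b.0 | -b-> u5
  u5 = 0 | (no moves)
Q's transition system — 6 states:
  v0 = rec X. b.a.a.b.b.0 + a.X | -a-> v0, -b-> v1
  v1 = a.a.b.b.0 | -a-> v2
  v2 = a.b.b.0 | -a-> v3
  v3 = b.b.0 | -b-> v4
  v4 = b.0 | -b-> v5
  v5 = 0 | (no moves)
Executing bab from P (initial set {u0}):
  step 1 (b): {u1}
  step 2 (a): {u2}
  step 3 (b): {u3}
  ✓ P
Executing bab from Q (initial set {v0}):
  step 1 (b): {v1}
  step 2 (a): {v2}
  step 3 (b): ∅  — Q cannot continue

trace-distinct — witness ⟨bab⟩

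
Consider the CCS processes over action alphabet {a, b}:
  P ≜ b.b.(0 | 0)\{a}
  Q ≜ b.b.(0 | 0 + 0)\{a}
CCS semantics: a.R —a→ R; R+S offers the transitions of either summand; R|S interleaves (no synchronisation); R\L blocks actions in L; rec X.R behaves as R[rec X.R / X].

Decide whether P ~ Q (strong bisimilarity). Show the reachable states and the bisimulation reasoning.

YES

LTS(P): 3 reachable states
  p0 = b.b.(0 | 0)\{a} ⊢ —b→ p1
  p1 = b.(0 | 0)\{a} ⊢ —b→ p2
  p2 = (0 | 0)\{a} ⊢ (no moves)
LTS(Q): 3 reachable states
  q0 = b.b.(0 | 0 + 0)\{a} ⊢ —b→ q1
  q1 = b.(0 | 0 + 0)\{a} ⊢ —b→ q2
  q2 = (0 | 0 + 0)\{a} ⊢ (no moves)
Partition-refinement fixed point:
  B0 = {p0, q0}
  B1 = {p1, q1}
  B2 = {p2, q2}
p0 ∈ B0, q0 ∈ B0 → same block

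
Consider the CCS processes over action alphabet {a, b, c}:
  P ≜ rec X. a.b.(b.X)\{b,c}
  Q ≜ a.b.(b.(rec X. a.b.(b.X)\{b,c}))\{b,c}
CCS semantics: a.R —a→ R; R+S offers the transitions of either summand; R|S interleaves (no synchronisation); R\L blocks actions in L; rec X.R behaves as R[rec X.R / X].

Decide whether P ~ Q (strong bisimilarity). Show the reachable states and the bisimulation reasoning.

Reachable graph of P (3 states):
  s0 = rec X. a.b.(b.X)\{b,c} has moves =a=> s1
  s1 = b.(b.(rec X. a.b.(b.X)\{b,c}))\{b,c} has moves =b=> s2
  s2 = (b.(rec X. a.b.(b.X)\{b,c}))\{b,c} has moves (no moves)
Reachable graph of Q (3 states):
  t0 = a.b.(b.(rec X. a.b.(b.X)\{b,c}))\{b,c} has moves =a=> t1
  t1 = b.(b.(rec X. a.b.(b.X)\{b,c}))\{b,c} has moves =b=> t2
  t2 = (b.(rec X. a.b.(b.X)\{b,c}))\{b,c} has moves (no moves)
Partition-refinement fixed point:
  B0 = {s0, t0}
  B1 = {s1, t1}
  B2 = {s2, t2}
s0 ∈ B0, t0 ∈ B0 → same block

P ~ Q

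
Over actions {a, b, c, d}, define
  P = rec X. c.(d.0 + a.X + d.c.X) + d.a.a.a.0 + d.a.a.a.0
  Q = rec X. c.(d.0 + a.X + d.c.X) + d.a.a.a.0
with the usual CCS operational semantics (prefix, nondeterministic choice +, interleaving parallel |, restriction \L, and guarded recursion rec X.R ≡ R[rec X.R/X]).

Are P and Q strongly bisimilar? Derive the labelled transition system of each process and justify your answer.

Reachable graph of P (7 states):
  p0 = rec X. c.(d.0 + a.X + d.c.X) + d.a.a.a.0 + d.a.a.a.0 ⊢ ··c··> p1, ··d··> p2
  p1 = d.0 + a.(rec X. c.(d.0 + a.X + d.c.X) + d.a.a.a.0 + d.a.a.a.0) + d.c.(rec X. c.(d.0 + a.X + d.c.X) + d.a.a.a.0 + d.a.a.a.0) ⊢ ··a··> p0, ··d··> p3, ··d··> p4
  p2 = a.a.a.0 ⊢ ··a··> p5
  p3 = 0 ⊢ (no moves)
  p4 = c.(rec X. c.(d.0 + a.X + d.c.X) + d.a.a.a.0 + d.a.a.a.0) ⊢ ··c··> p0
  p5 = a.a.0 ⊢ ··a··> p6
  p6 = a.0 ⊢ ··a··> p3
Reachable graph of Q (7 states):
  q0 = rec X. c.(d.0 + a.X + d.c.X) + d.a.a.a.0 ⊢ ··c··> q1, ··d··> q2
  q1 = d.0 + a.(rec X. c.(d.0 + a.X + d.c.X) + d.a.a.a.0) + d.c.(rec X. c.(d.0 + a.X + d.c.X) + d.a.a.a.0) ⊢ ··a··> q0, ··d··> q3, ··d··> q4
  q2 = a.a.a.0 ⊢ ··a··> q5
  q3 = 0 ⊢ (no moves)
  q4 = c.(rec X. c.(d.0 + a.X + d.c.X) + d.a.a.a.0) ⊢ ··c··> q0
  q5 = a.a.0 ⊢ ··a··> q6
  q6 = a.0 ⊢ ··a··> q3
Partition-refinement fixed point:
  B0 = {p0, q0}
  B1 = {p1, q1}
  B2 = {p4, q4}
  B3 = {p3, q3}
  B4 = {p2, q2}
  B5 = {p5, q5}
  B6 = {p6, q6}
p0 ∈ B0, q0 ∈ B0 → same block

P ~ Q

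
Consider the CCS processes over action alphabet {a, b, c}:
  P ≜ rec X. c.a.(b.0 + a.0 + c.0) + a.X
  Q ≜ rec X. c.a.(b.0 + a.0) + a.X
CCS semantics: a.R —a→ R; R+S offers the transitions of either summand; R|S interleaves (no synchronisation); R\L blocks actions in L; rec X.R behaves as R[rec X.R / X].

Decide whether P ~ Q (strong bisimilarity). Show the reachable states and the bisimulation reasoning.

LTS(P): 4 reachable states
  u0 = rec X. c.a.(b.0 + a.0 + c.0) + a.X ⊢ =a=> u0, =c=> u1
  u1 = a.(b.0 + a.0 + c.0) ⊢ =a=> u2
  u2 = b.0 + a.0 + c.0 ⊢ =a=> u3, =b=> u3, =c=> u3
  u3 = 0 ⊢ deadlocked
LTS(Q): 4 reachable states
  v0 = rec X. c.a.(b.0 + a.0) + a.X ⊢ =a=> v0, =c=> v1
  v1 = a.(b.0 + a.0) ⊢ =a=> v2
  v2 = b.0 + a.0 ⊢ =a=> v3, =b=> v3
  v3 = 0 ⊢ deadlocked
Coarsest stable partition (strong bisimilarity classes):
  B0 = {u0}
  B1 = {u1}
  B2 = {u2}
  B3 = {u3, v3}
  B4 = {v0}
  B5 = {v1}
  B6 = {v2}
u0 ∈ B0, v0 ∈ B4 → different blocks

P ≁ Q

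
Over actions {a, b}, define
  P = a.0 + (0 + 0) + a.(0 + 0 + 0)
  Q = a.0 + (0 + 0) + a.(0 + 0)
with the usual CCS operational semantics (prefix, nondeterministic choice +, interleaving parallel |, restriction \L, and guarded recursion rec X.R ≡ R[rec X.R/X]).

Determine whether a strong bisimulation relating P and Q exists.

P's transition system — 3 states:
  m0 = a.0 + (0 + 0) + a.(0 + 0 + 0) :: =a=> m1, =a=> m2
  m1 = 0 :: ∅
  m2 = 0 + 0 + 0 :: ∅
Q's transition system — 3 states:
  n0 = a.0 + (0 + 0) + a.(0 + 0) :: =a=> n1, =a=> n2
  n1 = 0 :: ∅
  n2 = 0 + 0 :: ∅
Partition-refinement fixed point:
  B0 = {m0, n0}
  B1 = {m1, m2, n1, n2}
m0 ∈ B0, n0 ∈ B0 → same block

YES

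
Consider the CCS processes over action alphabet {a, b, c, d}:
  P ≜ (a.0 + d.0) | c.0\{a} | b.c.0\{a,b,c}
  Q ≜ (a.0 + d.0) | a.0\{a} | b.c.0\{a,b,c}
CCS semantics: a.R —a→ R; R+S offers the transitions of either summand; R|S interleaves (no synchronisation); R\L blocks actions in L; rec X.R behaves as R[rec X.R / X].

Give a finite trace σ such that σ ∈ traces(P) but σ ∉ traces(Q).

c

Reachable graph of P (12 states):
  m0 = (a.0 + d.0) | c.0\{a} | b.c.0\{a,b,c} → —a→ m1, —b→ m2, —c→ m3, —d→ m1
  m1 = 0 | c.0\{a} | b.c.0\{a,b,c} → —b→ m4, —c→ m5
  m2 = (a.0 + d.0) | c.0\{a} | c.0\{a,b,c} → —a→ m4, —c→ m6, —c→ m7, —d→ m4
  m3 = (a.0 + d.0) | 0\{a} | b.c.0\{a,b,c} → —a→ m5, —b→ m6, —d→ m5
  m4 = 0 | c.0\{a} | c.0\{a,b,c} → —c→ m8, —c→ m9
  m5 = 0 | 0\{a} | b.c.0\{a,b,c} → —b→ m8
  m6 = (a.0 + d.0) | 0\{a} | c.0\{a,b,c} → —a→ m8, —c→ m10, —d→ m8
  m7 = (a.0 + d.0) | c.0\{a} | 0\{a,b,c} → —a→ m9, —c→ m10, —d→ m9
  m8 = 0 | 0\{a} | c.0\{a,b,c} → —c→ m11
  m9 = 0 | c.0\{a} | 0\{a,b,c} → —c→ m11
  m10 = (a.0 + d.0) | 0\{a} | 0\{a,b,c} → —a→ m11, —d→ m11
  m11 = 0 | 0\{a} | 0\{a,b,c} → stopped
Reachable graph of Q (12 states):
  n0 = (a.0 + d.0) | a.0\{a} | b.c.0\{a,b,c} → —a→ n1, —a→ n2, —b→ n3, —d→ n2
  n1 = (a.0 + d.0) | 0\{a} | b.c.0\{a,b,c} → —a→ n4, —b→ n5, —d→ n4
  n2 = 0 | a.0\{a} | b.c.0\{a,b,c} → —a→ n4, —b→ n6
  n3 = (a.0 + d.0) | a.0\{a} | c.0\{a,b,c} → —a→ n5, —a→ n6, —c→ n7, —d→ n6
  n4 = 0 | 0\{a} | b.c.0\{a,b,c} → —b→ n8
  n5 = (a.0 + d.0) | 0\{a} | c.0\{a,b,c} → —a→ n8, —c→ n9, —d→ n8
  n6 = 0 | a.0\{a} | c.0\{a,b,c} → —a→ n8, —c→ n10
  n7 = (a.0 + d.0) | a.0\{a} | 0\{a,b,c} → —a→ n10, —a→ n9, —d→ n10
  n8 = 0 | 0\{a} | c.0\{a,b,c} → —c→ n11
  n9 = (a.0 + d.0) | 0\{a} | 0\{a,b,c} → —a→ n11, —d→ n11
  n10 = 0 | a.0\{a} | 0\{a,b,c} → —a→ n11
  n11 = 0 | 0\{a} | 0\{a,b,c} → stopped
Executing c from P (initial set {m0}):
  step 1 (c): {m3}
  P completes σ.
Executing c from Q (initial set {n0}):
  step 1 (c): no successor for Q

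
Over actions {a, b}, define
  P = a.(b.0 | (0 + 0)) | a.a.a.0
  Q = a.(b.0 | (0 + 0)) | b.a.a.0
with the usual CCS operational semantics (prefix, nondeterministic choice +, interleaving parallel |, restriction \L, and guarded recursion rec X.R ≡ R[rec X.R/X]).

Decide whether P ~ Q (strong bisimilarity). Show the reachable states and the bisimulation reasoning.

P's transition system — 12 states:
  u0 = a.(b.0 | (0 + 0)) | a.a.a.0 :: =a=> u1, =a=> u2
  u1 = a.(b.0 | (0 + 0)) | a.a.0 :: =a=> u3, =a=> u4
  u2 = b.0 | (0 + 0) | a.a.a.0 :: =a=> u4, =b=> u5
  u3 = a.(b.0 | (0 + 0)) | a.0 :: =a=> u6, =a=> u7
  u4 = b.0 | (0 + 0) | a.a.0 :: =a=> u7, =b=> u8
  u5 = 0 | (0 + 0) | a.a.a.0 :: =a=> u8
  u6 = a.(b.0 | (0 + 0)) | 0 :: =a=> u9
  u7 = b.0 | (0 + 0) | a.0 :: =a=> u9, =b=> u10
  u8 = 0 | (0 + 0) | a.a.0 :: =a=> u10
  u9 = b.0 | (0 + 0) | 0 :: =b=> u11
  u10 = 0 | (0 + 0) | a.0 :: =a=> u11
  u11 = 0 | (0 + 0) | 0 :: ∅
Q's transition system — 12 states:
  v0 = a.(b.0 | (0 + 0)) | b.a.a.0 :: =a=> v1, =b=> v2
  v1 = b.0 | (0 + 0) | b.a.a.0 :: =b=> v3, =b=> v4
  v2 = a.(b.0 | (0 + 0)) | a.a.0 :: =a=> v4, =a=> v5
  v3 = 0 | (0 + 0) | b.a.a.0 :: =b=> v6
  v4 = b.0 | (0 + 0) | a.a.0 :: =a=> v7, =b=> v6
  v5 = a.(b.0 | (0 + 0)) | a.0 :: =a=> v7, =a=> v8
  v6 = 0 | (0 + 0) | a.a.0 :: =a=> v9
  v7 = b.0 | (0 + 0) | a.0 :: =a=> v10, =b=> v9
  v8 = a.(b.0 | (0 + 0)) | 0 :: =a=> v10
  v9 = 0 | (0 + 0) | a.0 :: =a=> v11
  v10 = b.0 | (0 + 0) | 0 :: =b=> v11
  v11 = 0 | (0 + 0) | 0 :: ∅
Partition-refinement fixed point:
  B0 = {u0}
  B1 = {u1, v2}
  B2 = {u4, v4}
  B3 = {u8, v6}
  B4 = {u10, v9}
  B5 = {u11, v11}
  B6 = {u7, v7}
  B7 = {u9, v10}
  B8 = {u3, v5}
  B9 = {u6, v8}
  B10 = {u2}
  B11 = {u5}
  B12 = {v0}
  B13 = {v1}
  B14 = {v3}
u0 ∈ B0, v0 ∈ B12 → different blocks

NO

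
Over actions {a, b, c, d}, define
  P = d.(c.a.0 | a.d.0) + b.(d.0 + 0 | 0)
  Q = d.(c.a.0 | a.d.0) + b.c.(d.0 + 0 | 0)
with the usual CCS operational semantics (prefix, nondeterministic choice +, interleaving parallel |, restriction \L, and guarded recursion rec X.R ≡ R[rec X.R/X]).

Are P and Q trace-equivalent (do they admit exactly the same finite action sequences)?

traces(P) ≠ traces(Q) — witness ⟨bd⟩

Reachable graph of P (12 states):
  p0 = d.(c.a.0 | a.d.0) + b.(d.0 + 0 | 0) has moves -b-> p1, -d-> p2
  p1 = d.0 + 0 | 0 has moves -d-> p3
  p2 = c.a.0 | a.d.0 has moves -a-> p4, -c-> p5
  p3 = 0 has moves ∅
  p4 = c.a.0 | d.0 has moves -c-> p6, -d-> p7
  p5 = a.0 | a.d.0 has moves -a-> p6, -a-> p8
  p6 = a.0 | d.0 has moves -a-> p9, -d-> p10
  p7 = c.a.0 | 0 has moves -c-> p10
  p8 = 0 | a.d.0 has moves -a-> p9
  p9 = 0 | d.0 has moves -d-> p11
  p10 = a.0 | 0 has moves -a-> p11
  p11 = 0 | 0 has moves ∅
Reachable graph of Q (13 states):
  q0 = d.(c.a.0 | a.d.0) + b.c.(d.0 + 0 | 0) has moves -b-> q1, -d-> q2
  q1 = c.(d.0 + 0 | 0) has moves -c-> q3
  q2 = c.a.0 | a.d.0 has moves -a-> q4, -c-> q5
  q3 = d.0 + 0 | 0 has moves -d-> q6
  q4 = c.a.0 | d.0 has moves -c-> q7, -d-> q8
  q5 = a.0 | a.d.0 has moves -a-> q7, -a-> q9
  q6 = 0 has moves ∅
  q7 = a.0 | d.0 has moves -a-> q10, -d-> q11
  q8 = c.a.0 | 0 has moves -c-> q11
  q9 = 0 | a.d.0 has moves -a-> q10
  q10 = 0 | d.0 has moves -d-> q12
  q11 = a.0 | 0 has moves -a-> q12
  q12 = 0 | 0 has moves ∅
Run σ = ⟨bd⟩ on P: start {p0}
  step 1 (b): {p1}
  step 2 (d): {p3}
  ✓ P
Run σ = ⟨bd⟩ on Q: start {q0}
  step 1 (b): {q1}
  step 2 (d): ∅ (Q stuck)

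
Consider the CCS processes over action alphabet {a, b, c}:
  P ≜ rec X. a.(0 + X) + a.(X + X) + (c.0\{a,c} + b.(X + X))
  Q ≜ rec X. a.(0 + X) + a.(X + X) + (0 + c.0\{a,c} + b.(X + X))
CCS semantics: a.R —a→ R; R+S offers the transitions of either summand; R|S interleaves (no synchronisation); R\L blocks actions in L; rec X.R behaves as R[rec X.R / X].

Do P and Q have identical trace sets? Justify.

trace-equivalent

P's transition system — 4 states:
  m0 = rec X. a.(0 + X) + a.(X + X) + (c.0\{a,c} + b.(X + X)) :: --a--▸ m1, --a--▸ m2, --b--▸ m1, --c--▸ m3
  m1 = (rec X. a.(0 + X) + a.(X + X) + (c.0\{a,c} + b.(X + X))) + (rec X. a.(0 + X) + a.(X + X) + (c.0\{a,c} + b.(X + X))) :: --a--▸ m1, --a--▸ m2, --b--▸ m1, --c--▸ m3
  m2 = 0 + (rec X. a.(0 + X) + a.(X + X) + (c.0\{a,c} + b.(X + X))) :: --a--▸ m1, --a--▸ m2, --b--▸ m1, --c--▸ m3
  m3 = 0\{a,c} :: ∅
Q's transition system — 4 states:
  n0 = rec X. a.(0 + X) + a.(X + X) + (0 + c.0\{a,c} + b.(X + X)) :: --a--▸ n1, --a--▸ n2, --b--▸ n1, --c--▸ n3
  n1 = (rec X. a.(0 + X) + a.(X + X) + (0 + c.0\{a,c} + b.(X + X))) + (rec X. a.(0 + X) + a.(X + X) + (0 + c.0\{a,c} + b.(X + X))) :: --a--▸ n1, --a--▸ n2, --b--▸ n1, --c--▸ n3
  n2 = 0 + (rec X. a.(0 + X) + a.(X + X) + (0 + c.0\{a,c} + b.(X + X))) :: --a--▸ n1, --a--▸ n2, --b--▸ n1, --c--▸ n3
  n3 = 0\{a,c} :: ∅
Bisimilarity quotient blocks:
  B0 = {m0, m1, m2, n0, n1, n2}
  B1 = {m3, n3}
m0 ∈ B0, n0 ∈ B0 → same block
Bisimilar ⇒ trace-equivalent.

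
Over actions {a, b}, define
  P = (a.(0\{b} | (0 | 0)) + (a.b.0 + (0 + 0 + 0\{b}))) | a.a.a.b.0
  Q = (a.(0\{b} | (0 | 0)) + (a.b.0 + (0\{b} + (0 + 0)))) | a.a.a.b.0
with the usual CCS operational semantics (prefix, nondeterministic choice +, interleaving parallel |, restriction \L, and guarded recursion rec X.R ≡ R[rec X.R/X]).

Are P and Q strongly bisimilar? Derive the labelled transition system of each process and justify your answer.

bisimilar

Reachable graph of P (20 states):
  m0 = (a.(0\{b} | (0 | 0)) + (a.b.0 + (0 + 0 + 0\{b}))) | a.a.a.b.0 | —a→ m1, —a→ m2, —a→ m3
  m1 = (a.(0\{b} | (0 | 0)) + (a.b.0 + (0 + 0 + 0\{b}))) | a.a.b.0 | —a→ m4, —a→ m5, —a→ m6
  m2 = 0\{b} | (0 | 0) | a.a.a.b.0 | —a→ m5
  m3 = b.0 | a.a.a.b.0 | —a→ m6, —b→ m7
  m4 = (a.(0\{b} | (0 | 0)) + (a.b.0 + (0 + 0 + 0\{b}))) | a.b.0 | —a→ m10, —a→ m8, —a→ m9
  m5 = 0\{b} | (0 | 0) | a.a.b.0 | —a→ m9
  m6 = b.0 | a.a.b.0 | —a→ m10, —b→ m11
  m7 = 0 | a.a.a.b.0 | —a→ m11
  m8 = (a.(0\{b} | (0 | 0)) + (a.b.0 + (0 + 0 + 0\{b}))) | b.0 | —a→ m12, —a→ m13, —b→ m14
  m9 = 0\{b} | (0 | 0) | a.b.0 | —a→ m12
  m10 = b.0 | a.b.0 | —a→ m13, —b→ m15
  m11 = 0 | a.a.b.0 | —a→ m15
  m12 = 0\{b} | (0 | 0) | b.0 | —b→ m16
  m13 = b.0 | b.0 | —b→ m17, —b→ m18
  m14 = (a.(0\{b} | (0 | 0)) + (a.b.0 + (0 + 0 + 0\{b}))) | 0 | —a→ m16, —a→ m18
  m15 = 0 | a.b.0 | —a→ m17
  m16 = 0\{b} | (0 | 0) | 0 | stopped
  m17 = 0 | b.0 | —b→ m19
  m18 = b.0 | 0 | —b→ m19
  m19 = 0 | 0 | stopped
Reachable graph of Q (20 states):
  n0 = (a.(0\{b} | (0 | 0)) + (a.b.0 + (0\{b} + (0 + 0)))) | a.a.a.b.0 | —a→ n1, —a→ n2, —a→ n3
  n1 = (a.(0\{b} | (0 | 0)) + (a.b.0 + (0\{b} + (0 + 0)))) | a.a.b.0 | —a→ n4, —a→ n5, —a→ n6
  n2 = 0\{b} | (0 | 0) | a.a.a.b.0 | —a→ n5
  n3 = b.0 | a.a.a.b.0 | —a→ n6, —b→ n7
  n4 = (a.(0\{b} | (0 | 0)) + (a.b.0 + (0\{b} + (0 + 0)))) | a.b.0 | —a→ n10, —a→ n8, —a→ n9
  n5 = 0\{b} | (0 | 0) | a.a.b.0 | —a→ n9
  n6 = b.0 | a.a.b.0 | —a→ n10, —b→ n11
  n7 = 0 | a.a.a.b.0 | —a→ n11
  n8 = (a.(0\{b} | (0 | 0)) + (a.b.0 + (0\{b} + (0 + 0)))) | b.0 | —a→ n12, —a→ n13, —b→ n14
  n9 = 0\{b} | (0 | 0) | a.b.0 | —a→ n12
  n10 = b.0 | a.b.0 | —a→ n13, —b→ n15
  n11 = 0 | a.a.b.0 | —a→ n15
  n12 = 0\{b} | (0 | 0) | b.0 | —b→ n16
  n13 = b.0 | b.0 | —b→ n17, —b→ n18
  n14 = (a.(0\{b} | (0 | 0)) + (a.b.0 + (0\{b} + (0 + 0)))) | 0 | —a→ n16, —a→ n18
  n15 = 0 | a.b.0 | —a→ n17
  n16 = 0\{b} | (0 | 0) | 0 | stopped
  n17 = 0 | b.0 | —b→ n19
  n18 = b.0 | 0 | —b→ n19
  n19 = 0 | 0 | stopped
Partition-refinement fixed point:
  B0 = {m0, n0}
  B1 = {m3, n3}
  B2 = {m2, m7, n2, n7}
  B3 = {m11, m5, n11, n5}
  B4 = {m15, m9, n15, n9}
  B5 = {m12, m17, m18, n12, n17, n18}
  B6 = {m16, m19, n16, n19}
  B7 = {m6, n6}
  B8 = {m10, n10}
  B9 = {m13, n13}
  B10 = {m1, n1}
  B11 = {m4, n4}
  B12 = {m8, n8}
  B13 = {m14, n14}
m0 ∈ B0, n0 ∈ B0 → same block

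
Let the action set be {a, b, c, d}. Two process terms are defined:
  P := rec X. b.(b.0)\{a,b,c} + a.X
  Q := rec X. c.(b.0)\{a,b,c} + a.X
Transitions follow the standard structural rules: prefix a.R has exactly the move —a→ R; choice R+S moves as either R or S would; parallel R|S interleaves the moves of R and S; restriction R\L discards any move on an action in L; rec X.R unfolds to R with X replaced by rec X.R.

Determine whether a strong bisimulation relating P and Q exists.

Reachable graph of P (2 states):
  m0 = rec X. b.(b.0)\{a,b,c} + a.X ⊢ ··a··> m0, ··b··> m1
  m1 = (b.0)\{a,b,c} ⊢ ·
Reachable graph of Q (2 states):
  n0 = rec X. c.(b.0)\{a,b,c} + a.X ⊢ ··a··> n0, ··c··> n1
  n1 = (b.0)\{a,b,c} ⊢ ·
Coarsest stable partition (strong bisimilarity classes):
  B0 = {m0}
  B1 = {m1, n1}
  B2 = {n0}
m0 ∈ B0, n0 ∈ B2 → different blocks

not bisimilar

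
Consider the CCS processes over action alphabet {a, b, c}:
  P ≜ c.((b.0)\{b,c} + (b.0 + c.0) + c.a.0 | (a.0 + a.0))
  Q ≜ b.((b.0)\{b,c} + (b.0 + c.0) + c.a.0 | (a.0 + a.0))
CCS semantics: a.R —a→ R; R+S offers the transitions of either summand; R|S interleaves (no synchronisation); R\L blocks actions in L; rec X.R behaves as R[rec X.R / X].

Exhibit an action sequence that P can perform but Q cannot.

c

Reachable graph of P (8 states):
  s0 = c.((b.0)\{b,c} + (b.0 + c.0) + c.a.0 | (a.0 + a.0)) :: —c→ s1
  s1 = (b.0)\{b,c} + (b.0 + c.0) + c.a.0 | (a.0 + a.0) :: —a→ s2, —b→ s3, —c→ s3, —c→ s4
  s2 = c.a.0 | 0 :: —c→ s5
  s3 = 0 :: ∅
  s4 = a.0 | (a.0 + a.0) :: —a→ s5, —a→ s6
  s5 = a.0 | 0 :: —a→ s7
  s6 = 0 | (a.0 + a.0) :: —a→ s7
  s7 = 0 | 0 :: ∅
Reachable graph of Q (8 states):
  t0 = b.((b.0)\{b,c} + (b.0 + c.0) + c.a.0 | (a.0 + a.0)) :: —b→ t1
  t1 = (b.0)\{b,c} + (b.0 + c.0) + c.a.0 | (a.0 + a.0) :: —a→ t2, —b→ t3, —c→ t3, —c→ t4
  t2 = c.a.0 | 0 :: —c→ t5
  t3 = 0 :: ∅
  t4 = a.0 | (a.0 + a.0) :: —a→ t5, —a→ t6
  t5 = a.0 | 0 :: —a→ t7
  t6 = 0 | (a.0 + a.0) :: —a→ t7
  t7 = 0 | 0 :: ∅
Trace ⟨c⟩ through P, begin at {s0}:
  [1] c ⇒ {s1}
  ✓ P
Trace ⟨c⟩ through Q, begin at {t0}:
  [1] c ⇒ no successor for Q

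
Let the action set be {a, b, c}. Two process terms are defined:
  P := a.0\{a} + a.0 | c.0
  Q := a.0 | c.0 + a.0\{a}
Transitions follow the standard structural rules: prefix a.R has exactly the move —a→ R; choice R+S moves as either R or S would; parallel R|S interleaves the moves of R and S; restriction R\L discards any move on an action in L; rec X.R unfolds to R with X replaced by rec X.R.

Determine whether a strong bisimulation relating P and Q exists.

Reachable graph of P (5 states):
  m0 = a.0\{a} + a.0 | c.0 :: --a--▸ m1, --a--▸ m2, --c--▸ m3
  m1 = 0 | c.0 :: --c--▸ m4
  m2 = 0\{a} :: stopped
  m3 = a.0 | 0 :: --a--▸ m4
  m4 = 0 | 0 :: stopped
Reachable graph of Q (5 states):
  n0 = a.0 | c.0 + a.0\{a} :: --a--▸ n1, --a--▸ n2, --c--▸ n3
  n1 = 0 | c.0 :: --c--▸ n4
  n2 = 0\{a} :: stopped
  n3 = a.0 | 0 :: --a--▸ n4
  n4 = 0 | 0 :: stopped
Partition-refinement fixed point:
  B0 = {m0, n0}
  B1 = {m2, m4, n2, n4}
  B2 = {m3, n3}
  B3 = {m1, n1}
m0 ∈ B0, n0 ∈ B0 → same block

bisimilar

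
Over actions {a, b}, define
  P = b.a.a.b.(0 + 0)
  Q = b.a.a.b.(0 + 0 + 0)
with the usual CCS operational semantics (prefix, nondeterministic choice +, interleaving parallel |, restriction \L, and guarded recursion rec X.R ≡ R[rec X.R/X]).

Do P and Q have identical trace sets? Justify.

YES

LTS(P): 5 reachable states
  p0 = b.a.a.b.(0 + 0) → -b-> p1
  p1 = a.a.b.(0 + 0) → -a-> p2
  p2 = a.b.(0 + 0) → -a-> p3
  p3 = b.(0 + 0) → -b-> p4
  p4 = 0 + 0 → ∅
LTS(Q): 5 reachable states
  q0 = b.a.a.b.(0 + 0 + 0) → -b-> q1
  q1 = a.a.b.(0 + 0 + 0) → -a-> q2
  q2 = a.b.(0 + 0 + 0) → -a-> q3
  q3 = b.(0 + 0 + 0) → -b-> q4
  q4 = 0 + 0 + 0 → ∅
Bisimilarity quotient blocks:
  B0 = {p0, q0}
  B1 = {p1, q1}
  B2 = {p2, q2}
  B3 = {p3, q3}
  B4 = {p4, q4}
p0 ∈ B0, q0 ∈ B0 → same block
Bisimilar ⇒ trace-equivalent.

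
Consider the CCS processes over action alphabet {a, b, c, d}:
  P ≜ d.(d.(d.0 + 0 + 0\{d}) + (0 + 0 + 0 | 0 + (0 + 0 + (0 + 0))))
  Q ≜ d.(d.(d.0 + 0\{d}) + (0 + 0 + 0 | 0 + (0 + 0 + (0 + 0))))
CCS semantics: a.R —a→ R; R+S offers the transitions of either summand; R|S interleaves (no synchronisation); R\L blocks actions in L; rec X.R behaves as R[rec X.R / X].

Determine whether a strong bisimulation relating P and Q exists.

Reachable graph of P (4 states):
  p0 = d.(d.(d.0 + 0 + 0\{d}) + (0 + 0 + 0 | 0 + (0 + 0 + (0 + 0)))) ⊢ --d--▸ p1
  p1 = d.(d.0 + 0 + 0\{d}) + (0 + 0 + 0 | 0 + (0 + 0 + (0 + 0))) ⊢ --d--▸ p2
  p2 = d.0 + 0 + 0\{d} ⊢ --d--▸ p3
  p3 = 0 ⊢ ∅
Reachable graph of Q (4 states):
  q0 = d.(d.(d.0 + 0\{d}) + (0 + 0 + 0 | 0 + (0 + 0 + (0 + 0)))) ⊢ --d--▸ q1
  q1 = d.(d.0 + 0\{d}) + (0 + 0 + 0 | 0 + (0 + 0 + (0 + 0))) ⊢ --d--▸ q2
  q2 = d.0 + 0\{d} ⊢ --d--▸ q3
  q3 = 0 ⊢ ∅
Coarsest stable partition (strong bisimilarity classes):
  B0 = {p0, q0}
  B1 = {p1, q1}
  B2 = {p2, q2}
  B3 = {p3, q3}
p0 ∈ B0, q0 ∈ B0 → same block

P ~ Q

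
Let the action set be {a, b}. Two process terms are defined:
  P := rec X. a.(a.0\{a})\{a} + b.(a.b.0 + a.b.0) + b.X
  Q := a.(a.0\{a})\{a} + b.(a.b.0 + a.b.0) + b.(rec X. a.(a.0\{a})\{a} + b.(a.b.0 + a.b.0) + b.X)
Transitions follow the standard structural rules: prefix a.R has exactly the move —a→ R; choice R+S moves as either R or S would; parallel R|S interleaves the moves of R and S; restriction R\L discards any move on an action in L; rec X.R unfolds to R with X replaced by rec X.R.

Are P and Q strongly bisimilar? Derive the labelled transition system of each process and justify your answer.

YES

P's transition system — 5 states:
  u0 = rec X. a.(a.0\{a})\{a} + b.(a.b.0 + a.b.0) + b.X | ··a··> u1, ··b··> u0, ··b··> u2
  u1 = (a.0\{a})\{a} | deadlocked
  u2 = a.b.0 + a.b.0 | ··a··> u3
  u3 = b.0 | ··b··> u4
  u4 = 0 | deadlocked
Q's transition system — 6 states:
  v0 = a.(a.0\{a})\{a} + b.(a.b.0 + a.b.0) + b.(rec X. a.(a.0\{a})\{a} + b.(a.b.0 + a.b.0) + b.X) | ··a··> v1, ··b··> v2, ··b··> v3
  v1 = (a.0\{a})\{a} | deadlocked
  v2 = a.b.0 + a.b.0 | ··a··> v4
  v3 = rec X. a.(a.0\{a})\{a} + b.(a.b.0 + a.b.0) + b.X | ··a··> v1, ··b··> v2, ··b··> v3
  v4 = b.0 | ··b··> v5
  v5 = 0 | deadlocked
Bisimilarity quotient blocks:
  B0 = {u0, v0, v3}
  B1 = {u2, v2}
  B2 = {u3, v4}
  B3 = {u1, u4, v1, v5}
u0 ∈ B0, v0 ∈ B0 → same block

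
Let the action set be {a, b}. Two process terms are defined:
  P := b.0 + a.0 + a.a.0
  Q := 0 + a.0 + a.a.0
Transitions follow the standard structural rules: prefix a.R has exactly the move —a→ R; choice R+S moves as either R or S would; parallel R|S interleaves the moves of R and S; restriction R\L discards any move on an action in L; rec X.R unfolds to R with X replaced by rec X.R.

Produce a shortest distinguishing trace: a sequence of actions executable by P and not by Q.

b

Reachable graph of P (3 states):
  s0 = b.0 + a.0 + a.a.0 ⊢ -a-> s1, -a-> s2, -b-> s1
  s1 = 0 ⊢ deadlocked
  s2 = a.0 ⊢ -a-> s1
Reachable graph of Q (3 states):
  t0 = 0 + a.0 + a.a.0 ⊢ -a-> t1, -a-> t2
  t1 = 0 ⊢ deadlocked
  t2 = a.0 ⊢ -a-> t1
Trace ⟨b⟩ through P, begin at {s0}:
  after b @ step 1: {s1}
  ✓ P
Trace ⟨b⟩ through Q, begin at {t0}:
  after b @ step 1: no successor for Q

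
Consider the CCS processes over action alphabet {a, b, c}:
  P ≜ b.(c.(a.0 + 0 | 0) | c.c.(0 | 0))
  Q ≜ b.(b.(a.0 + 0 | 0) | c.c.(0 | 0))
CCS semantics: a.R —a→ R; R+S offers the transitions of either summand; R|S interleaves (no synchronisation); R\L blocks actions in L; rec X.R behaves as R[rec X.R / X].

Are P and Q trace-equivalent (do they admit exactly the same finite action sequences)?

traces(P) ≠ traces(Q) — witness ⟨bca⟩

Reachable graph of P (10 states):
  u0 = b.(c.(a.0 + 0 | 0) | c.c.(0 | 0)) | —b→ u1
  u1 = c.(a.0 + 0 | 0) | c.c.(0 | 0) | —c→ u2, —c→ u3
  u2 = (a.0 + 0 | 0) | c.c.(0 | 0) | —a→ u4, —c→ u5
  u3 = c.(a.0 + 0 | 0) | c.(0 | 0) | —c→ u5, —c→ u6
  u4 = 0 | c.c.(0 | 0) | —c→ u7
  u5 = (a.0 + 0 | 0) | c.(0 | 0) | —a→ u7, —c→ u8
  u6 = c.(a.0 + 0 | 0) | (0 | 0) | —c→ u8
  u7 = 0 | c.(0 | 0) | —c→ u9
  u8 = (a.0 + 0 | 0) | (0 | 0) | —a→ u9
  u9 = 0 | (0 | 0) | ·
Reachable graph of Q (10 states):
  v0 = b.(b.(a.0 + 0 | 0) | c.c.(0 | 0)) | —b→ v1
  v1 = b.(a.0 + 0 | 0) | c.c.(0 | 0) | —b→ v2, —c→ v3
  v2 = (a.0 + 0 | 0) | c.c.(0 | 0) | —a→ v4, —c→ v5
  v3 = b.(a.0 + 0 | 0) | c.(0 | 0) | —b→ v5, —c→ v6
  v4 = 0 | c.c.(0 | 0) | —c→ v7
  v5 = (a.0 + 0 | 0) | c.(0 | 0) | —a→ v7, —c→ v8
  v6 = b.(a.0 + 0 | 0) | (0 | 0) | —b→ v8
  v7 = 0 | c.(0 | 0) | —c→ v9
  v8 = (a.0 + 0 | 0) | (0 | 0) | —a→ v9
  v9 = 0 | (0 | 0) | ·
Trace ⟨bca⟩ through P, begin at {u0}:
  after b @ step 1: {u1}
  after c @ step 2: {u2, u3}
  after a @ step 3: {u4}
  ✓ P
Trace ⟨bca⟩ through Q, begin at {v0}:
  after b @ step 1: {v1}
  after c @ step 2: {v3}
  after a @ step 3: ∅  — Q cannot continue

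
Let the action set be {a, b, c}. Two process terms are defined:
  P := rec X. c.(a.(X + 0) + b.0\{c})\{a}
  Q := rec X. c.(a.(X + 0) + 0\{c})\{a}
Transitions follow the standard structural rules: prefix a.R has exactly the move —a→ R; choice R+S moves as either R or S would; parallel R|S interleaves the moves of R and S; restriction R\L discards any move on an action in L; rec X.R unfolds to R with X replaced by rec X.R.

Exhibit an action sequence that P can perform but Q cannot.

cb

P's transition system — 3 states:
  u0 = rec X. c.(a.(X + 0) + b.0\{c})\{a} → =c=> u1
  u1 = (a.((rec X. c.(a.(X + 0) + b.0\{c})\{a}) + 0) + b.0\{c})\{a} → =b=> u2
  u2 = 0\{c}\{a} → (no moves)
Q's transition system — 2 states:
  v0 = rec X. c.(a.(X + 0) + 0\{c})\{a} → =c=> v1
  v1 = (a.((rec X. c.(a.(X + 0) + 0\{c})\{a}) + 0) + 0\{c})\{a} → (no moves)
Trace ⟨cb⟩ through P, begin at {u0}:
  step 1 (c): {u1}
  step 2 (b): {u2}
  ✓ P
Trace ⟨cb⟩ through Q, begin at {v0}:
  step 1 (c): {v1}
  step 2 (b): ∅ (Q stuck)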